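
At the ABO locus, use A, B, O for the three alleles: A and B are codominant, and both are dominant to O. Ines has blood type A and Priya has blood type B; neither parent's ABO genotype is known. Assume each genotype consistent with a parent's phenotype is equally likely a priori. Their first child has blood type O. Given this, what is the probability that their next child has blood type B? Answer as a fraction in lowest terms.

Possible genotypes: Ines ∈ {AA, AO}; Priya ∈ {BB, BO}.
Weight each parental genotype pair by prior × P(type-O child):
  AO × BO: posterior weight 1; P(next child type B) = 1/4.
Weighted sum = 1/4.

1/4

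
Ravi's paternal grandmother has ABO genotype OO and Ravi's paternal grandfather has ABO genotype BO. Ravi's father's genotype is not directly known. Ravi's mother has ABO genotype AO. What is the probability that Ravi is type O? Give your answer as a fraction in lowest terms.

3/8

Ravi's father's ABO genotype from OO × BO: 1/2 BO, 1/2 OO.
Crossing each possibility with the mother AO and summing P(type O): 1/2·1/4 + 1/2·1/2 = 3/8.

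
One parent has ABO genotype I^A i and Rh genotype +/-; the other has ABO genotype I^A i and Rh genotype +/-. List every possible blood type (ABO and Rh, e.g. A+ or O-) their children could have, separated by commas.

Gametes from I^A i × I^A i give offspring ABO genotypes I^A I^A, I^A i, i i, i.e. phenotypes O, A.
Rh cross +/- × +/- → phenotypes Rh+, Rh-.
Combining independently: O+, O-, A+, A-.

O+, O-, A+, A-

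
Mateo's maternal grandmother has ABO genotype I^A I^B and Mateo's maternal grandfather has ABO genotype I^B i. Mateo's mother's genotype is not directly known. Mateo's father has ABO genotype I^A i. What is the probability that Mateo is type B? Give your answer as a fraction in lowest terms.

Mateo's mother's ABO genotype from I^A I^B × I^B i: 1/4 I^A I^B, 1/4 I^A i, 1/4 I^B I^B, 1/4 I^B i.
Crossing each possibility with the father I^A i and summing P(type B): 1/4·1/4 + 1/4·0 + 1/4·1/2 + 1/4·1/4 = 1/4.

1/4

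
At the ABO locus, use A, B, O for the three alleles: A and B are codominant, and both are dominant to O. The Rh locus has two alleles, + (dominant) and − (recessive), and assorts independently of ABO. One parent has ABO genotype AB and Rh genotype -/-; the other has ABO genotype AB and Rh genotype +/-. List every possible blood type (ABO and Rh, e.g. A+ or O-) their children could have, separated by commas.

Gametes from AB × AB give offspring ABO genotypes AA, AB, BB, i.e. phenotypes A, B, AB.
Rh cross -/- × +/- → phenotypes Rh+, Rh-.
Combining independently: A+, A-, B+, B-, AB+, AB-.

A+, A-, B+, B-, AB+, AB-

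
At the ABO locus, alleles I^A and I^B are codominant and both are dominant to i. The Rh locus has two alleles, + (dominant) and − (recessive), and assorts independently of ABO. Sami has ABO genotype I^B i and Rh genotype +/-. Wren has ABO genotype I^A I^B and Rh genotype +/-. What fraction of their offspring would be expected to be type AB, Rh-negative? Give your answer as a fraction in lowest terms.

1/16

ABO cross I^B i × I^A I^B → offspring phenotypes: 1/4 A, 1/2 B, 1/4 AB.
Rh cross +/- × +/- → 3/4 Rh+, 1/4 Rh-.
Independent loci: P(type AB, Rh-negative) = 1/4 × 1/4 = 1/16.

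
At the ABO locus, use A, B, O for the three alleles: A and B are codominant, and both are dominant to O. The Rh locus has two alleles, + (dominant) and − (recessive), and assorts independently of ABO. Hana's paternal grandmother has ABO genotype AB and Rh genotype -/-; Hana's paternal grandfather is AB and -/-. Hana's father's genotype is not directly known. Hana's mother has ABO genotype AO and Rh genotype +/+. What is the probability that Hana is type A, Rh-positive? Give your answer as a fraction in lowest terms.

1/2

Hana's father's ABO genotype from AB × AB: 1/4 AA, 1/2 AB, 1/4 BB.
Crossing each possibility with the mother AO and summing P(type A): 1/4·1 + 1/2·1/2 + 1/4·0 = 1/2.
Similarly for Rh via the father's Rh distribution: P(Rh+) = 1.
Independent loci: 1/2 × 1 = 1/2.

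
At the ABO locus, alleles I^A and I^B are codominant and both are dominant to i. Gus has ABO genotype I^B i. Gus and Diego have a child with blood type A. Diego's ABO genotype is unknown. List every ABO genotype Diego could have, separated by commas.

For each candidate genotype of Diego, check whether crossing it with I^B i can produce every observed child phenotype.
  I^A I^A → possible child types {A, AB} ✓
  I^A I^B → possible child types {A, B, AB} ✓
  I^A i → possible child types {O, A, B, AB} ✓
  I^B I^B → possible child types {B} ✗
  I^B i → possible child types {O, B} ✗
  i i → possible child types {O, B} ✗

I^A I^A, I^A I^B, I^A i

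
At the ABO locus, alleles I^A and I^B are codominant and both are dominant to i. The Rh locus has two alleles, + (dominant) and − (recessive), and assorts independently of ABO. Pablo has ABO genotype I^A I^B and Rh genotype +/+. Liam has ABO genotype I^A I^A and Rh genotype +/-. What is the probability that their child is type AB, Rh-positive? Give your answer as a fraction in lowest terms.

1/2

ABO cross I^A I^B × I^A I^A → offspring phenotypes: 1/2 A, 1/2 AB.
Rh cross +/+ × +/- → 1 Rh+.
Independent loci: P(type AB, Rh-positive) = 1/2 × 1 = 1/2.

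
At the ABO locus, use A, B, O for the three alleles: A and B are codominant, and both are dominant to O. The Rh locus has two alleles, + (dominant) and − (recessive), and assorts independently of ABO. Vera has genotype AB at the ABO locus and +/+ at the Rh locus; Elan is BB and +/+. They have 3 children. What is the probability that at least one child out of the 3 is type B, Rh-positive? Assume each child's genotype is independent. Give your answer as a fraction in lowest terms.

ABO cross AB × BB → 1/2 B, 1/2 AB.
Rh cross +/+ × +/+ → 1 Rh+; so P(type B, Rh-positive) = 1/2 × 1 = 1/2 per child.
P(none) = (1/2)^3 = 1/8; P(at least one) = 1 − 1/8 = 7/8.

7/8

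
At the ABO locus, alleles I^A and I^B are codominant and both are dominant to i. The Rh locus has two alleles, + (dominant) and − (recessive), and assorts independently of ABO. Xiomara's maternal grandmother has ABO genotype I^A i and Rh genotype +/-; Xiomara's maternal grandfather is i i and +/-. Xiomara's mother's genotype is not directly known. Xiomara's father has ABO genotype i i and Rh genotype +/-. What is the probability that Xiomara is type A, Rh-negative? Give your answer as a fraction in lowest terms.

1/16

Xiomara's mother's ABO genotype from I^A i × i i: 1/2 I^A i, 1/2 i i.
Crossing each possibility with the father i i and summing P(type A): 1/2·1/2 + 1/2·0 = 1/4.
Similarly for Rh via the mother's Rh distribution: P(Rh-) = 1/4.
Independent loci: 1/4 × 1/4 = 1/16.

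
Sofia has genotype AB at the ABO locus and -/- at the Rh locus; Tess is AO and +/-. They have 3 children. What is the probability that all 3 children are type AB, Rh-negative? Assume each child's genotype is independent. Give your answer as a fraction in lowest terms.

1/512

ABO cross AB × AO → 1/2 A, 1/4 B, 1/4 AB.
Rh cross -/- × +/- → 1/2 Rh+, 1/2 Rh-; so P(type AB, Rh-negative) = 1/4 × 1/2 = 1/8 per child.
All 3 independent: (1/8)^3 = 1/512.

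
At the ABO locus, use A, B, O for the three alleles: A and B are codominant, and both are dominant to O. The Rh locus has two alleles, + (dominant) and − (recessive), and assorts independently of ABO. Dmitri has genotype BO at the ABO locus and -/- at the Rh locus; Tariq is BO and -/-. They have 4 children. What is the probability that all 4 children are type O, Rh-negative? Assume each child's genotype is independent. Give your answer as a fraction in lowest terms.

ABO cross BO × BO → 1/4 O, 3/4 B.
Rh cross -/- × -/- → 1 Rh-; so P(type O, Rh-negative) = 1/4 × 1 = 1/4 per child.
All 4 independent: (1/4)^4 = 1/256.

1/256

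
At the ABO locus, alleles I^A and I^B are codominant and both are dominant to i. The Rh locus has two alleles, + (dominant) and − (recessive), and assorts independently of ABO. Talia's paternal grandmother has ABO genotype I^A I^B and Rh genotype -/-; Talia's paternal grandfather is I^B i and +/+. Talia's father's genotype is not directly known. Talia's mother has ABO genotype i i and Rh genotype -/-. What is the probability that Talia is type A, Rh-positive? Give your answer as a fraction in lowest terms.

1/8

Talia's father's ABO genotype from I^A I^B × I^B i: 1/4 I^A I^B, 1/4 I^A i, 1/4 I^B I^B, 1/4 I^B i.
Crossing each possibility with the mother i i and summing P(type A): 1/4·1/2 + 1/4·1/2 + 1/4·0 + 1/4·0 = 1/4.
Similarly for Rh via the father's Rh distribution: P(Rh+) = 1/2.
Independent loci: 1/4 × 1/2 = 1/8.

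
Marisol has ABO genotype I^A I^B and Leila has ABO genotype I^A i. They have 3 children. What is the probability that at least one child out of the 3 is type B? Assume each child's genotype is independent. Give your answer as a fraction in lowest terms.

ABO cross I^A I^B × I^A i → 1/2 A, 1/4 B, 1/4 AB.
So P(type B) = 1/4 per child.
P(none) = (3/4)^3 = 27/64; P(at least one) = 1 − 27/64 = 37/64.

37/64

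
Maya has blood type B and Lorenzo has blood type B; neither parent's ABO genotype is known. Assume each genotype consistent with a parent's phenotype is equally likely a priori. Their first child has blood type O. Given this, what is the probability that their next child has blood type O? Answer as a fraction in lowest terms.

1/4

Possible genotypes: Maya ∈ {BB, BO}; Lorenzo ∈ {BB, BO}.
Weight each parental genotype pair by prior × P(type-O child):
  BO × BO: posterior weight 1; P(next child type O) = 1/4.
Weighted sum = 1/4.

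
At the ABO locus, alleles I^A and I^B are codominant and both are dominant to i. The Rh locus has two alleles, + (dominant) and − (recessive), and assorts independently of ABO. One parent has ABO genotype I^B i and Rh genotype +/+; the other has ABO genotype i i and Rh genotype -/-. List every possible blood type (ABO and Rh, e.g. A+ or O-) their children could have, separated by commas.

O+, B+

Gametes from I^B i × i i give offspring ABO genotypes I^B i, i i, i.e. phenotypes O, B.
Rh cross +/+ × -/- → phenotypes Rh+.
Combining independently: O+, B+.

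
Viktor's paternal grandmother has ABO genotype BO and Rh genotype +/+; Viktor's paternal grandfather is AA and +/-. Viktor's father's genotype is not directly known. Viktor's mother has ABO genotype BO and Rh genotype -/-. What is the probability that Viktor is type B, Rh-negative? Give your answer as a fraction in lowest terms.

3/32

Viktor's father's ABO genotype from BO × AA: 1/2 AB, 1/2 AO.
Crossing each possibility with the mother BO and summing P(type B): 1/2·1/2 + 1/2·1/4 = 3/8.
Similarly for Rh via the father's Rh distribution: P(Rh-) = 1/4.
Independent loci: 3/8 × 1/4 = 3/32.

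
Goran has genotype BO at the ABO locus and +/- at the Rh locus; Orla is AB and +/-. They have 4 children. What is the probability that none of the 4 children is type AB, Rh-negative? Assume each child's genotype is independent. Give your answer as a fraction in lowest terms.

ABO cross BO × AB → 1/4 A, 1/2 B, 1/4 AB.
Rh cross +/- × +/- → 3/4 Rh+, 1/4 Rh-; so P(type AB, Rh-negative) = 1/4 × 1/4 = 1/16 per child.
P(not type AB, Rh-negative) = 15/16 for one child; (15/16)^4 = 50625/65536.

50625/65536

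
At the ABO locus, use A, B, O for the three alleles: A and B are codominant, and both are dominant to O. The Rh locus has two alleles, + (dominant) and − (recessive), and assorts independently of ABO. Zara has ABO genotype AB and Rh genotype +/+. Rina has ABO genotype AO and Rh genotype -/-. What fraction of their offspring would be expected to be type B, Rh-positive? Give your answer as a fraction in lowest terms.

ABO cross AB × AO → offspring phenotypes: 1/2 A, 1/4 B, 1/4 AB.
Rh cross +/+ × -/- → 1 Rh+.
Independent loci: P(type B, Rh-positive) = 1/4 × 1 = 1/4.

1/4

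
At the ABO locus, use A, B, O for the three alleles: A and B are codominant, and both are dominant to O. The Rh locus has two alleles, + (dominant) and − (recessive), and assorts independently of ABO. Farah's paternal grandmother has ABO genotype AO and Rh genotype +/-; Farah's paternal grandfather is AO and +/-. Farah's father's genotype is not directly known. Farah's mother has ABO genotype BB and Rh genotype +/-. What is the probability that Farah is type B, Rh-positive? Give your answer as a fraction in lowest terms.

Farah's father's ABO genotype from AO × AO: 1/4 AA, 1/2 AO, 1/4 OO.
Crossing each possibility with the mother BB and summing P(type B): 1/4·0 + 1/2·1/2 + 1/4·1 = 1/2.
Similarly for Rh via the father's Rh distribution: P(Rh+) = 3/4.
Independent loci: 1/2 × 3/4 = 3/8.

3/8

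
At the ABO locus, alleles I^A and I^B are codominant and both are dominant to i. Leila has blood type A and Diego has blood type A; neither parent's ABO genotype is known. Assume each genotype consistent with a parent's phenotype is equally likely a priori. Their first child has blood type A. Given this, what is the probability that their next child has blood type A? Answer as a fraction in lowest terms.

Possible genotypes: Leila ∈ {I^A I^A, I^A i}; Diego ∈ {I^A I^A, I^A i}.
Weight each parental genotype pair by prior × P(type-A child):
  I^A I^A × I^A I^A: posterior weight 4/15; P(next child type A) = 1.
  I^A I^A × I^A i: posterior weight 4/15; P(next child type A) = 1.
  I^A i × I^A I^A: posterior weight 4/15; P(next child type A) = 1.
  I^A i × I^A i: posterior weight 1/5; P(next child type A) = 3/4.
Weighted sum = 19/20.

19/20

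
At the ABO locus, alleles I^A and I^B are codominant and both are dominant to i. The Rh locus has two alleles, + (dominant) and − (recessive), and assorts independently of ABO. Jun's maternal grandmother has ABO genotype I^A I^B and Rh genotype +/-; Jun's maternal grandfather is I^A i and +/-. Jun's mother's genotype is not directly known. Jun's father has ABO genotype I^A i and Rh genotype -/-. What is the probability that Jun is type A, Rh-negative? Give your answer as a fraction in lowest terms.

5/16

Jun's mother's ABO genotype from I^A I^B × I^A i: 1/4 I^A I^A, 1/4 I^A I^B, 1/4 I^A i, 1/4 I^B i.
Crossing each possibility with the father I^A i and summing P(type A): 1/4·1 + 1/4·1/2 + 1/4·3/4 + 1/4·1/4 = 5/8.
Similarly for Rh via the mother's Rh distribution: P(Rh-) = 1/2.
Independent loci: 5/8 × 1/2 = 5/16.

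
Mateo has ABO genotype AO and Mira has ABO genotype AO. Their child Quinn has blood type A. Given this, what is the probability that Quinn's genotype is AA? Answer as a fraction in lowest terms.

Cross AO × AO → 1/4 AA, 1/2 AO, 1/4 OO.
Type-A genotypes among offspring: AA (1/4), AO (1/2); total 3/4.
P(AA | type A) = (1/4) / (3/4) = 1/3.

1/3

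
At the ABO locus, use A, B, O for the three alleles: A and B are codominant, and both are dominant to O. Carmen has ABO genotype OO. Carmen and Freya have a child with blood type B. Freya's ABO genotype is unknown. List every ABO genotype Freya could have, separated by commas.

For each candidate genotype of Freya, check whether crossing it with OO can produce every observed child phenotype.
  AA → possible child types {A} ✗
  AB → possible child types {A, B} ✓
  AO → possible child types {O, A} ✗
  BB → possible child types {B} ✓
  BO → possible child types {O, B} ✓
  OO → possible child types {O} ✗

AB, BB, BO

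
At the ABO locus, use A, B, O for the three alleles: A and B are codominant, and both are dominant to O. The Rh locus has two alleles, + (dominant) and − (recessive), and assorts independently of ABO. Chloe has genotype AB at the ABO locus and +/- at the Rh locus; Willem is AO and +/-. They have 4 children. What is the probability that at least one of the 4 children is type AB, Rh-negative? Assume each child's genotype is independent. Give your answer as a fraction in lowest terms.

ABO cross AB × AO → 1/2 A, 1/4 B, 1/4 AB.
Rh cross +/- × +/- → 3/4 Rh+, 1/4 Rh-; so P(type AB, Rh-negative) = 1/4 × 1/4 = 1/16 per child.
P(none) = (15/16)^4 = 50625/65536; P(at least one) = 1 − 50625/65536 = 14911/65536.

14911/65536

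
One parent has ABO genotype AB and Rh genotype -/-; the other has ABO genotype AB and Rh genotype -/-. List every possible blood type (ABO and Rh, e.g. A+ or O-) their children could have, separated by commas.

A-, B-, AB-

Gametes from AB × AB give offspring ABO genotypes AA, AB, BB, i.e. phenotypes A, B, AB.
Rh cross -/- × -/- → phenotypes Rh-.
Combining independently: A-, B-, AB-.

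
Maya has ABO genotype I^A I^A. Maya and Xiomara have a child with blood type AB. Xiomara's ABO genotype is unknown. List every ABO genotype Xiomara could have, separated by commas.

For each candidate genotype of Xiomara, check whether crossing it with I^A I^A can produce every observed child phenotype.
  I^A I^A → possible child types {A} ✗
  I^A I^B → possible child types {A, AB} ✓
  I^A i → possible child types {A} ✗
  I^B I^B → possible child types {AB} ✓
  I^B i → possible child types {A, AB} ✓
  i i → possible child types {A} ✗

I^A I^B, I^B I^B, I^B i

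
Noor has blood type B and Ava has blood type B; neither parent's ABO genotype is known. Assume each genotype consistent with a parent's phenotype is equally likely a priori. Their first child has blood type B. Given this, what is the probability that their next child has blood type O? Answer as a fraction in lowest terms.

1/20

Possible genotypes: Noor ∈ {I^B I^B, I^B i}; Ava ∈ {I^B I^B, I^B i}.
Weight each parental genotype pair by prior × P(type-B child):
  I^B I^B × I^B I^B: posterior weight 4/15; P(next child type O) = 0.
  I^B I^B × I^B i: posterior weight 4/15; P(next child type O) = 0.
  I^B i × I^B I^B: posterior weight 4/15; P(next child type O) = 0.
  I^B i × I^B i: posterior weight 1/5; P(next child type O) = 1/4.
Weighted sum = 1/20.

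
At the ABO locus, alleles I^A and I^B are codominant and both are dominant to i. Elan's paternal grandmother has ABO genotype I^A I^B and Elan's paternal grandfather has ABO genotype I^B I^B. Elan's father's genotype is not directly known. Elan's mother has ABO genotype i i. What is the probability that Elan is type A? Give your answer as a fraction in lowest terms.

Elan's father's ABO genotype from I^A I^B × I^B I^B: 1/2 I^A I^B, 1/2 I^B I^B.
Crossing each possibility with the mother i i and summing P(type A): 1/2·1/2 + 1/2·0 = 1/4.

1/4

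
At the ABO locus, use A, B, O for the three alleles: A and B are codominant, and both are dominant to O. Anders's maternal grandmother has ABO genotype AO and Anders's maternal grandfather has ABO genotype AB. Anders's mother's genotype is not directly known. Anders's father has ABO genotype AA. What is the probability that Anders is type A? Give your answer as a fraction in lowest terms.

Anders's mother's ABO genotype from AO × AB: 1/4 AA, 1/4 AB, 1/4 AO, 1/4 BO.
Crossing each possibility with the father AA and summing P(type A): 1/4·1 + 1/4·1/2 + 1/4·1 + 1/4·1/2 = 3/4.

3/4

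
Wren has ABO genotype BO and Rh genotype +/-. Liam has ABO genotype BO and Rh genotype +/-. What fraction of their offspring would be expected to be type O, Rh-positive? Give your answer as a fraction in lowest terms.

ABO cross BO × BO → offspring phenotypes: 1/4 O, 3/4 B.
Rh cross +/- × +/- → 3/4 Rh+, 1/4 Rh-.
Independent loci: P(type O, Rh-positive) = 1/4 × 3/4 = 3/16.

3/16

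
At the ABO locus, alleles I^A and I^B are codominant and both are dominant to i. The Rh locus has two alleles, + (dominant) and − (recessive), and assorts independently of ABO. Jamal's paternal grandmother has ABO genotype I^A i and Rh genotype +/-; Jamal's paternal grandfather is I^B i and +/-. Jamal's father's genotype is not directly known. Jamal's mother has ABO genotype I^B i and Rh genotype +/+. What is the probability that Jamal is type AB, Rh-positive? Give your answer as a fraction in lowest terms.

1/8

Jamal's father's ABO genotype from I^A i × I^B i: 1/4 I^A I^B, 1/4 I^A i, 1/4 I^B i, 1/4 i i.
Crossing each possibility with the mother I^B i and summing P(type AB): 1/4·1/4 + 1/4·1/4 + 1/4·0 + 1/4·0 = 1/8.
Similarly for Rh via the father's Rh distribution: P(Rh+) = 1.
Independent loci: 1/8 × 1 = 1/8.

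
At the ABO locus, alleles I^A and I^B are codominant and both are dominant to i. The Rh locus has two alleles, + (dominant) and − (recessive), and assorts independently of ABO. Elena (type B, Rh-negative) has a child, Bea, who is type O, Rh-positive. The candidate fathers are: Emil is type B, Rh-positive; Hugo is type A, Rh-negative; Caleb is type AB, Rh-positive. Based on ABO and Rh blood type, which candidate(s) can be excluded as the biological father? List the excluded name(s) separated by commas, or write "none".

Hugo, Caleb

A candidate is excluded only if no genotype consistent with his phenotype could produce a type O, Rh-positive child with a type B, Rh-negative mother.
Hugo (type A, Rh-): no genotype consistent with that phenotype can produce a type-O Rh+ child with a type-B mother.
Caleb (type AB, Rh+): no genotype consistent with that phenotype can produce a type-O Rh+ child with a type-B mother.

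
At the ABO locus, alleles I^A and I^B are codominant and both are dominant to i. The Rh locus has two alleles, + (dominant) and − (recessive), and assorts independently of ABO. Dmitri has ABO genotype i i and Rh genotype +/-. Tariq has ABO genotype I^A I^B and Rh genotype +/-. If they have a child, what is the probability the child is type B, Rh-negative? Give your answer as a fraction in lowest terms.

1/8

ABO cross i i × I^A I^B → offspring phenotypes: 1/2 A, 1/2 B.
Rh cross +/- × +/- → 3/4 Rh+, 1/4 Rh-.
Independent loci: P(type B, Rh-negative) = 1/2 × 1/4 = 1/8.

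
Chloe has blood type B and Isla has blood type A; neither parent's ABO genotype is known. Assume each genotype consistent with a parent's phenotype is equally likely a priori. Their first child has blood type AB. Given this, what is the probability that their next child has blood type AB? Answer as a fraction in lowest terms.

25/36

Possible genotypes: Chloe ∈ {BB, BO}; Isla ∈ {AA, AO}.
Weight each parental genotype pair by prior × P(type-AB child):
  BB × AA: posterior weight 4/9; P(next child type AB) = 1.
  BB × AO: posterior weight 2/9; P(next child type AB) = 1/2.
  BO × AA: posterior weight 2/9; P(next child type AB) = 1/2.
  BO × AO: posterior weight 1/9; P(next child type AB) = 1/4.
Weighted sum = 25/36.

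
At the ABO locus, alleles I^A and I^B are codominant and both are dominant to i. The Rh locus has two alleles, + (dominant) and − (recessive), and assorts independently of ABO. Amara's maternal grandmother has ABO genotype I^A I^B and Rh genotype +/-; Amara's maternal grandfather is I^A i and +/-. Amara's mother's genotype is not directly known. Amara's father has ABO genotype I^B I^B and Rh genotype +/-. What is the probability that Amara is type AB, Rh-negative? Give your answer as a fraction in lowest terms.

Amara's mother's ABO genotype from I^A I^B × I^A i: 1/4 I^A I^A, 1/4 I^A I^B, 1/4 I^A i, 1/4 I^B i.
Crossing each possibility with the father I^B I^B and summing P(type AB): 1/4·1 + 1/4·1/2 + 1/4·1/2 + 1/4·0 = 1/2.
Similarly for Rh via the mother's Rh distribution: P(Rh-) = 1/4.
Independent loci: 1/2 × 1/4 = 1/8.

1/8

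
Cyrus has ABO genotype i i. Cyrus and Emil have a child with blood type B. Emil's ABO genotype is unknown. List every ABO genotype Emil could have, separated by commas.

I^A I^B, I^B I^B, I^B i

For each candidate genotype of Emil, check whether crossing it with i i can produce every observed child phenotype.
  I^A I^A → possible child types {A} ✗
  I^A I^B → possible child types {A, B} ✓
  I^A i → possible child types {O, A} ✗
  I^B I^B → possible child types {B} ✓
  I^B i → possible child types {O, B} ✓
  i i → possible child types {O} ✗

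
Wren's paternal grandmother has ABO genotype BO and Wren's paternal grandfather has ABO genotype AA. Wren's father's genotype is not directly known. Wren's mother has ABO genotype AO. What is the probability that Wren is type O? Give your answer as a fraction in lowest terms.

1/8

Wren's father's ABO genotype from BO × AA: 1/2 AB, 1/2 AO.
Crossing each possibility with the mother AO and summing P(type O): 1/2·0 + 1/2·1/4 = 1/8.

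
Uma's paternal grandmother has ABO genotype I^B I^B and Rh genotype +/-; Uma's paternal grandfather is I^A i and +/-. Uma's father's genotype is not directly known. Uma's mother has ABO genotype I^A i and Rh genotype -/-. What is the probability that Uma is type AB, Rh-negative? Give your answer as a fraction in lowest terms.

Uma's father's ABO genotype from I^B I^B × I^A i: 1/2 I^A I^B, 1/2 I^B i.
Crossing each possibility with the mother I^A i and summing P(type AB): 1/2·1/4 + 1/2·1/4 = 1/4.
Similarly for Rh via the father's Rh distribution: P(Rh-) = 1/2.
Independent loci: 1/4 × 1/2 = 1/8.

1/8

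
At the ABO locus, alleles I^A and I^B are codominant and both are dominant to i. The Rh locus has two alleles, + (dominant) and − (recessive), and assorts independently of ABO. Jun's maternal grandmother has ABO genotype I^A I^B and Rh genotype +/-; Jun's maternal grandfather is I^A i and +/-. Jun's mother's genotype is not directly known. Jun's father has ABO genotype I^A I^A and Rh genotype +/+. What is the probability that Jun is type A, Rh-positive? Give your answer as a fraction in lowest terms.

3/4

Jun's mother's ABO genotype from I^A I^B × I^A i: 1/4 I^A I^A, 1/4 I^A I^B, 1/4 I^A i, 1/4 I^B i.
Crossing each possibility with the father I^A I^A and summing P(type A): 1/4·1 + 1/4·1/2 + 1/4·1 + 1/4·1/2 = 3/4.
Similarly for Rh via the mother's Rh distribution: P(Rh+) = 1.
Independent loci: 3/4 × 1 = 3/4.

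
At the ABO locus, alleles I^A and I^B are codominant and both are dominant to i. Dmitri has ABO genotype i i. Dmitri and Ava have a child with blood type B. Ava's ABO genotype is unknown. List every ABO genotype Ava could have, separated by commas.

For each candidate genotype of Ava, check whether crossing it with i i can produce every observed child phenotype.
  I^A I^A → possible child types {A} ✗
  I^A I^B → possible child types {A, B} ✓
  I^A i → possible child types {O, A} ✗
  I^B I^B → possible child types {B} ✓
  I^B i → possible child types {O, B} ✓
  i i → possible child types {O} ✗

I^A I^B, I^B I^B, I^B i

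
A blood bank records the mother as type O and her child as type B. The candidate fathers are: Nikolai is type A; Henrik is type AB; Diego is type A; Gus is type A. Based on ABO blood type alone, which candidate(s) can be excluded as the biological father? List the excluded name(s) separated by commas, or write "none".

Nikolai, Diego, Gus

A candidate is excluded only if no genotype consistent with his phenotype could produce a type B child with a type O mother.
Nikolai (type A): no genotype consistent with that phenotype can produce a type-B child with a type-O mother.
Diego (type A): no genotype consistent with that phenotype can produce a type-B child with a type-O mother.
Gus (type A): no genotype consistent with that phenotype can produce a type-B child with a type-O mother.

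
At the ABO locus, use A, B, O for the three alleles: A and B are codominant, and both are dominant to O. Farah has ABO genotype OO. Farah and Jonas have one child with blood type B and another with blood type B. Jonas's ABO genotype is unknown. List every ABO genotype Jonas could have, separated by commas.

For each candidate genotype of Jonas, check whether crossing it with OO can produce every observed child phenotype.
  AA → possible child types {A} ✗
  AB → possible child types {A, B} ✓
  AO → possible child types {O, A} ✗
  BB → possible child types {B} ✓
  BO → possible child types {O, B} ✓
  OO → possible child types {O} ✗

AB, BB, BO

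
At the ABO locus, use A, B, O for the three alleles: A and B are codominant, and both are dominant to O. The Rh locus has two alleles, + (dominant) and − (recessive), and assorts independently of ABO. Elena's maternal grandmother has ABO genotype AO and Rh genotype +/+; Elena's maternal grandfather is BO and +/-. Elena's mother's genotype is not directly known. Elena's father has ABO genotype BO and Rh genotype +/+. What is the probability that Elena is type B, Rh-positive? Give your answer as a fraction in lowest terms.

1/2

Elena's mother's ABO genotype from AO × BO: 1/4 AB, 1/4 AO, 1/4 BO, 1/4 OO.
Crossing each possibility with the father BO and summing P(type B): 1/4·1/2 + 1/4·1/4 + 1/4·3/4 + 1/4·1/2 = 1/2.
Similarly for Rh via the mother's Rh distribution: P(Rh+) = 1.
Independent loci: 1/2 × 1 = 1/2.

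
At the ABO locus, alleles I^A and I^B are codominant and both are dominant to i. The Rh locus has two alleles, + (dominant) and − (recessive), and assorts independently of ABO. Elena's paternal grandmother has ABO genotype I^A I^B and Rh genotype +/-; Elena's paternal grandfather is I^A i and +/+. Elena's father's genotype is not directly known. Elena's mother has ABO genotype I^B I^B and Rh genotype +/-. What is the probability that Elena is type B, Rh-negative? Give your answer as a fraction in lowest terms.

1/16

Elena's father's ABO genotype from I^A I^B × I^A i: 1/4 I^A I^A, 1/4 I^A I^B, 1/4 I^A i, 1/4 I^B i.
Crossing each possibility with the mother I^B I^B and summing P(type B): 1/4·0 + 1/4·1/2 + 1/4·1/2 + 1/4·1 = 1/2.
Similarly for Rh via the father's Rh distribution: P(Rh-) = 1/8.
Independent loci: 1/2 × 1/8 = 1/16.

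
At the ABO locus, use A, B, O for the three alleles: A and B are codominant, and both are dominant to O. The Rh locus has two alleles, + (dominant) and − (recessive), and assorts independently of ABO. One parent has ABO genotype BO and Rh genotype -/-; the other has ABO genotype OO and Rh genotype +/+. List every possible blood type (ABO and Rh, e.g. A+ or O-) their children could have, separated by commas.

Gametes from BO × OO give offspring ABO genotypes BO, OO, i.e. phenotypes O, B.
Rh cross -/- × +/+ → phenotypes Rh+.
Combining independently: O+, B+.

O+, B+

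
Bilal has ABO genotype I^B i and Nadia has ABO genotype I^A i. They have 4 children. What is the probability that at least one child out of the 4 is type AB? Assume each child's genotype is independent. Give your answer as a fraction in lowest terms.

ABO cross I^B i × I^A i → 1/4 O, 1/4 A, 1/4 B, 1/4 AB.
So P(type AB) = 1/4 per child.
P(none) = (3/4)^4 = 81/256; P(at least one) = 1 − 81/256 = 175/256.

175/256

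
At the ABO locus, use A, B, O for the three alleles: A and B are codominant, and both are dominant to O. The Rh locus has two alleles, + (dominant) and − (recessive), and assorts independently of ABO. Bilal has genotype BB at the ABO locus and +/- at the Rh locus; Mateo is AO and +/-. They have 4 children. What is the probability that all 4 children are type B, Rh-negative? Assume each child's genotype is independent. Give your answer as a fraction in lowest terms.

1/4096

ABO cross BB × AO → 1/2 B, 1/2 AB.
Rh cross +/- × +/- → 3/4 Rh+, 1/4 Rh-; so P(type B, Rh-negative) = 1/2 × 1/4 = 1/8 per child.
All 4 independent: (1/8)^4 = 1/4096.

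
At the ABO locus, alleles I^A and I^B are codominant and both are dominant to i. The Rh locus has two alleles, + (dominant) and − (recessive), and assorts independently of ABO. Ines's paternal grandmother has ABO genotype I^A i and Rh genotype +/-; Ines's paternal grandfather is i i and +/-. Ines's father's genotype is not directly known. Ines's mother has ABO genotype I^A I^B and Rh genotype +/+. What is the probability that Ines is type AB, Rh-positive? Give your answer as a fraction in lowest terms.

Ines's father's ABO genotype from I^A i × i i: 1/2 I^A i, 1/2 i i.
Crossing each possibility with the mother I^A I^B and summing P(type AB): 1/2·1/4 + 1/2·0 = 1/8.
Similarly for Rh via the father's Rh distribution: P(Rh+) = 1.
Independent loci: 1/8 × 1 = 1/8.

1/8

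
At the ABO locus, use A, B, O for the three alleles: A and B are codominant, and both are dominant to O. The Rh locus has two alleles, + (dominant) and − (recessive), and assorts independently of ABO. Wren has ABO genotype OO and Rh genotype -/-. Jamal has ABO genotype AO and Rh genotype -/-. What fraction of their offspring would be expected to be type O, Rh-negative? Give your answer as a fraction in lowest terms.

ABO cross OO × AO → offspring phenotypes: 1/2 O, 1/2 A.
Rh cross -/- × -/- → 1 Rh-.
Independent loci: P(type O, Rh-negative) = 1/2 × 1 = 1/2.

1/2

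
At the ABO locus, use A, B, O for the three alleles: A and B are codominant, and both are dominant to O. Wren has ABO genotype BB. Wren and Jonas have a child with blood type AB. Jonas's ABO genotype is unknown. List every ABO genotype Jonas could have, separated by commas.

For each candidate genotype of Jonas, check whether crossing it with BB can produce every observed child phenotype.
  AA → possible child types {AB} ✓
  AB → possible child types {B, AB} ✓
  AO → possible child types {B, AB} ✓
  BB → possible child types {B} ✗
  BO → possible child types {B} ✗
  OO → possible child types {B} ✗

AA, AB, AO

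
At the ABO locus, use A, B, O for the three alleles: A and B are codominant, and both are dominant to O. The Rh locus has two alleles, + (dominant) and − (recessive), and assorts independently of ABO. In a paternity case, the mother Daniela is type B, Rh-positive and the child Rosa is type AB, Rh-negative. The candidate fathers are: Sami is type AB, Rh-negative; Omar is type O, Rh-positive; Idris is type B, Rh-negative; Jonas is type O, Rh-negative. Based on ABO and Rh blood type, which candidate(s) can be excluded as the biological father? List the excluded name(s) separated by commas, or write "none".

Omar, Idris, Jonas

A candidate is excluded only if no genotype consistent with his phenotype could produce a type AB, Rh-negative child with a type B, Rh-positive mother.
Omar (type O, Rh+): no genotype consistent with that phenotype can produce a type-AB Rh- child with a type-B mother.
Idris (type B, Rh-): no genotype consistent with that phenotype can produce a type-AB Rh- child with a type-B mother.
Jonas (type O, Rh-): no genotype consistent with that phenotype can produce a type-AB Rh- child with a type-B mother.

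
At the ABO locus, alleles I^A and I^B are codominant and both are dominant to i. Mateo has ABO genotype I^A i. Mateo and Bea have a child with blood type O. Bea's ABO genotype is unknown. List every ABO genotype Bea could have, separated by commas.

For each candidate genotype of Bea, check whether crossing it with I^A i can produce every observed child phenotype.
  I^A I^A → possible child types {A} ✗
  I^A I^B → possible child types {A, B, AB} ✗
  I^A i → possible child types {O, A} ✓
  I^B I^B → possible child types {B, AB} ✗
  I^B i → possible child types {O, A, B, AB} ✓
  i i → possible child types {O, A} ✓

I^A i, I^B i, i i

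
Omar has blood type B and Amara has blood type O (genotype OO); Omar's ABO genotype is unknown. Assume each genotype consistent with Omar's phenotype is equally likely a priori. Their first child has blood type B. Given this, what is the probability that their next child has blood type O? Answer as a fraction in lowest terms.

Possible genotypes: Omar ∈ {BB, BO}; Amara ∈ {OO}.
Weight each parental genotype pair by prior × P(type-B child):
  BB × OO: posterior weight 2/3; P(next child type O) = 0.
  BO × OO: posterior weight 1/3; P(next child type O) = 1/2.
Weighted sum = 1/6.

1/6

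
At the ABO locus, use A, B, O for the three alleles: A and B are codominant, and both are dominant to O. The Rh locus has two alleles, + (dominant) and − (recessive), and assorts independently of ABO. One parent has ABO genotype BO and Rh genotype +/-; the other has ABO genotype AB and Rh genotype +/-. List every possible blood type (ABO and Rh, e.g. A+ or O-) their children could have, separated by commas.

Gametes from BO × AB give offspring ABO genotypes AB, AO, BB, BO, i.e. phenotypes A, B, AB.
Rh cross +/- × +/- → phenotypes Rh+, Rh-.
Combining independently: A+, A-, B+, B-, AB+, AB-.

A+, A-, B+, B-, AB+, AB-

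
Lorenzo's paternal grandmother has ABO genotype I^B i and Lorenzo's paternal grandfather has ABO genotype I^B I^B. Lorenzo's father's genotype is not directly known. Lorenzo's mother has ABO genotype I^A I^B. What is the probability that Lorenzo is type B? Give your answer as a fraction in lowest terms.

Lorenzo's father's ABO genotype from I^B i × I^B I^B: 1/2 I^B I^B, 1/2 I^B i.
Crossing each possibility with the mother I^A I^B and summing P(type B): 1/2·1/2 + 1/2·1/2 = 1/2.

1/2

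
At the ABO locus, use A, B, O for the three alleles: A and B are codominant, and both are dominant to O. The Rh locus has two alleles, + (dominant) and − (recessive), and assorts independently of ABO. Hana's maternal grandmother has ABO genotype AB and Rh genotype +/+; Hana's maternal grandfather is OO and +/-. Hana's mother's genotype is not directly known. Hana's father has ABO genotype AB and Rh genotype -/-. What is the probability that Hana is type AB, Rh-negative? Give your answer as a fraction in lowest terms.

1/16

Hana's mother's ABO genotype from AB × OO: 1/2 AO, 1/2 BO.
Crossing each possibility with the father AB and summing P(type AB): 1/2·1/4 + 1/2·1/4 = 1/4.
Similarly for Rh via the mother's Rh distribution: P(Rh-) = 1/4.
Independent loci: 1/4 × 1/4 = 1/16.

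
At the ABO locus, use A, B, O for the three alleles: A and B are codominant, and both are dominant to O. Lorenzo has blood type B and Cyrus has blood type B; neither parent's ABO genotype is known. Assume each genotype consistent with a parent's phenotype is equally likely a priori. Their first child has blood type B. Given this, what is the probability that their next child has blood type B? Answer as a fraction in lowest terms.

19/20

Possible genotypes: Lorenzo ∈ {BB, BO}; Cyrus ∈ {BB, BO}.
Weight each parental genotype pair by prior × P(type-B child):
  BB × BB: posterior weight 4/15; P(next child type B) = 1.
  BB × BO: posterior weight 4/15; P(next child type B) = 1.
  BO × BB: posterior weight 4/15; P(next child type B) = 1.
  BO × BO: posterior weight 1/5; P(next child type B) = 3/4.
Weighted sum = 19/20.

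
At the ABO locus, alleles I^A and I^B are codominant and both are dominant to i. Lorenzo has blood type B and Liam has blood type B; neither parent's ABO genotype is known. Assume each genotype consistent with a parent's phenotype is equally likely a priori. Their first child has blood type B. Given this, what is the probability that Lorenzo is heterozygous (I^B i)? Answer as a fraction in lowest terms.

Possible genotypes: Lorenzo ∈ {I^B I^B, I^B i}; Liam ∈ {I^B I^B, I^B i}.
Weight each parental genotype pair by prior × P(type-B child):
  I^B I^B × I^B I^B: posterior weight 4/15.
  I^B I^B × I^B i: posterior weight 4/15.
  I^B i × I^B I^B: posterior weight 4/15.
  I^B i × I^B i: posterior weight 1/5.
Sum the posterior weight over pairs where Lorenzo is I^B i: 7/15.

7/15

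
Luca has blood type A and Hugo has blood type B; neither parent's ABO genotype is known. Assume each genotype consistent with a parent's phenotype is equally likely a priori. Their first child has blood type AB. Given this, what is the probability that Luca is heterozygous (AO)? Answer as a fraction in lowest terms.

1/3

Possible genotypes: Luca ∈ {AA, AO}; Hugo ∈ {BB, BO}.
Weight each parental genotype pair by prior × P(type-AB child):
  AA × BB: posterior weight 4/9.
  AA × BO: posterior weight 2/9.
  AO × BB: posterior weight 2/9.
  AO × BO: posterior weight 1/9.
Sum the posterior weight over pairs where Luca is AO: 1/3.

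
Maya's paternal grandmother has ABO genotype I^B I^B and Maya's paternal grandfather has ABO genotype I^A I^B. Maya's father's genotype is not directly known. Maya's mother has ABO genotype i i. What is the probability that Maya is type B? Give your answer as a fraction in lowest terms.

Maya's father's ABO genotype from I^B I^B × I^A I^B: 1/2 I^A I^B, 1/2 I^B I^B.
Crossing each possibility with the mother i i and summing P(type B): 1/2·1/2 + 1/2·1 = 3/4.

3/4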